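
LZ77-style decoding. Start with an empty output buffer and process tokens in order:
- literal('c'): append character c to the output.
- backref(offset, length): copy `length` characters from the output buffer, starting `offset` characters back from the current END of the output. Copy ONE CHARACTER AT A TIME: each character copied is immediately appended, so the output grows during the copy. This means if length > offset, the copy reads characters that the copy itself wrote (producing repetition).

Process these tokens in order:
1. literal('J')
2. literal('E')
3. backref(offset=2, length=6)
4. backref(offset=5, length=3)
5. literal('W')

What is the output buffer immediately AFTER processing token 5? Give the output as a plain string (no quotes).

Answer: JEJEJEJEEJEW

Derivation:
Token 1: literal('J'). Output: "J"
Token 2: literal('E'). Output: "JE"
Token 3: backref(off=2, len=6) (overlapping!). Copied 'JEJEJE' from pos 0. Output: "JEJEJEJE"
Token 4: backref(off=5, len=3). Copied 'EJE' from pos 3. Output: "JEJEJEJEEJE"
Token 5: literal('W'). Output: "JEJEJEJEEJEW"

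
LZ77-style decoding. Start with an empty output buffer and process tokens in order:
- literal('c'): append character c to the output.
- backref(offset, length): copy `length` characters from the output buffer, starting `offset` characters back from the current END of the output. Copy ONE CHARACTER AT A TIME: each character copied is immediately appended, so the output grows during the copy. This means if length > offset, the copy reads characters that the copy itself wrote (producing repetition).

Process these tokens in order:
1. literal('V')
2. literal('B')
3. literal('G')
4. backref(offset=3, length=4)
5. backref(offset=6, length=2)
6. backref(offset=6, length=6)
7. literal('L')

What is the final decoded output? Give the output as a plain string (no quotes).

Answer: VBGVBGVBGVBGVBGL

Derivation:
Token 1: literal('V'). Output: "V"
Token 2: literal('B'). Output: "VB"
Token 3: literal('G'). Output: "VBG"
Token 4: backref(off=3, len=4) (overlapping!). Copied 'VBGV' from pos 0. Output: "VBGVBGV"
Token 5: backref(off=6, len=2). Copied 'BG' from pos 1. Output: "VBGVBGVBG"
Token 6: backref(off=6, len=6). Copied 'VBGVBG' from pos 3. Output: "VBGVBGVBGVBGVBG"
Token 7: literal('L'). Output: "VBGVBGVBGVBGVBGL"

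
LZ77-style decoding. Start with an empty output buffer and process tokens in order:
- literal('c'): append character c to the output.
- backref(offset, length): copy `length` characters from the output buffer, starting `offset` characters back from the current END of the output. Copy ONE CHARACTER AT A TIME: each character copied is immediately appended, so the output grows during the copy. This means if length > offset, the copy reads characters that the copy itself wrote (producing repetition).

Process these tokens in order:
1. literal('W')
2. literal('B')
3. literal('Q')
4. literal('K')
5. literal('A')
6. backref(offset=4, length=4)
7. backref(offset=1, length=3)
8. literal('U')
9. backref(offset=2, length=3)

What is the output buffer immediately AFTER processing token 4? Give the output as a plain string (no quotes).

Answer: WBQK

Derivation:
Token 1: literal('W'). Output: "W"
Token 2: literal('B'). Output: "WB"
Token 3: literal('Q'). Output: "WBQ"
Token 4: literal('K'). Output: "WBQK"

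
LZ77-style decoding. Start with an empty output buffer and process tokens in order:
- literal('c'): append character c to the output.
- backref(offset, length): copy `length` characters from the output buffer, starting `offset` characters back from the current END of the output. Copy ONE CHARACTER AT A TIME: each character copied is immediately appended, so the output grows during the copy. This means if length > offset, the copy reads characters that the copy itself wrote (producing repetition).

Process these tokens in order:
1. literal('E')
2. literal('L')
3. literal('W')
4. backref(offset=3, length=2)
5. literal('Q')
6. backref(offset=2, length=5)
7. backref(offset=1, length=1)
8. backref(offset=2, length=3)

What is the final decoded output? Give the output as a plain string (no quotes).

Answer: ELWELQLQLQLLLLL

Derivation:
Token 1: literal('E'). Output: "E"
Token 2: literal('L'). Output: "EL"
Token 3: literal('W'). Output: "ELW"
Token 4: backref(off=3, len=2). Copied 'EL' from pos 0. Output: "ELWEL"
Token 5: literal('Q'). Output: "ELWELQ"
Token 6: backref(off=2, len=5) (overlapping!). Copied 'LQLQL' from pos 4. Output: "ELWELQLQLQL"
Token 7: backref(off=1, len=1). Copied 'L' from pos 10. Output: "ELWELQLQLQLL"
Token 8: backref(off=2, len=3) (overlapping!). Copied 'LLL' from pos 10. Output: "ELWELQLQLQLLLLL"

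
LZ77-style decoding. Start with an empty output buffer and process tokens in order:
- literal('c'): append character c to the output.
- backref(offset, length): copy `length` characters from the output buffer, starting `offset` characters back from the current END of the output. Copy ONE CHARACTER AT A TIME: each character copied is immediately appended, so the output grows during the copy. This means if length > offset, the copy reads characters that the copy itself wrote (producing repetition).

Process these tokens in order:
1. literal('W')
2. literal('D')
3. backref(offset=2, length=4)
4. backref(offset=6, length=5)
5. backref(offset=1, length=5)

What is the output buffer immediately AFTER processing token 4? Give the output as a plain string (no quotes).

Answer: WDWDWDWDWDW

Derivation:
Token 1: literal('W'). Output: "W"
Token 2: literal('D'). Output: "WD"
Token 3: backref(off=2, len=4) (overlapping!). Copied 'WDWD' from pos 0. Output: "WDWDWD"
Token 4: backref(off=6, len=5). Copied 'WDWDW' from pos 0. Output: "WDWDWDWDWDW"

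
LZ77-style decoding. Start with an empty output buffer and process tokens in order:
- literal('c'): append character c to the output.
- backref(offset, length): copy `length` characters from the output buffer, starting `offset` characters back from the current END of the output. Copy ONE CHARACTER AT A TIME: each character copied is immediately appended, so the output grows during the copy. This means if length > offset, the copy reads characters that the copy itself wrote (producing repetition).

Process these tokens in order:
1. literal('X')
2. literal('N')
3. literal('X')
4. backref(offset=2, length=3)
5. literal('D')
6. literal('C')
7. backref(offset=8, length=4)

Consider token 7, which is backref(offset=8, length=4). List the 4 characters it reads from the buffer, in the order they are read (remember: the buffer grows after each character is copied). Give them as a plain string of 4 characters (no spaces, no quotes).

Token 1: literal('X'). Output: "X"
Token 2: literal('N'). Output: "XN"
Token 3: literal('X'). Output: "XNX"
Token 4: backref(off=2, len=3) (overlapping!). Copied 'NXN' from pos 1. Output: "XNXNXN"
Token 5: literal('D'). Output: "XNXNXND"
Token 6: literal('C'). Output: "XNXNXNDC"
Token 7: backref(off=8, len=4). Buffer before: "XNXNXNDC" (len 8)
  byte 1: read out[0]='X', append. Buffer now: "XNXNXNDCX"
  byte 2: read out[1]='N', append. Buffer now: "XNXNXNDCXN"
  byte 3: read out[2]='X', append. Buffer now: "XNXNXNDCXNX"
  byte 4: read out[3]='N', append. Buffer now: "XNXNXNDCXNXN"

Answer: XNXN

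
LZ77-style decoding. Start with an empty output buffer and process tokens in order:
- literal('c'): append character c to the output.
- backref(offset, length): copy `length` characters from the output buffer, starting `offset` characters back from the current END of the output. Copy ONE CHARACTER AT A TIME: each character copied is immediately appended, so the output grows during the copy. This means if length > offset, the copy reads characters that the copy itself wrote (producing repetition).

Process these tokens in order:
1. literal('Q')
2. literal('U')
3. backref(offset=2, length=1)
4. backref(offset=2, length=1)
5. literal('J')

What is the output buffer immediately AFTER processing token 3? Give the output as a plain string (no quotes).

Answer: QUQ

Derivation:
Token 1: literal('Q'). Output: "Q"
Token 2: literal('U'). Output: "QU"
Token 3: backref(off=2, len=1). Copied 'Q' from pos 0. Output: "QUQ"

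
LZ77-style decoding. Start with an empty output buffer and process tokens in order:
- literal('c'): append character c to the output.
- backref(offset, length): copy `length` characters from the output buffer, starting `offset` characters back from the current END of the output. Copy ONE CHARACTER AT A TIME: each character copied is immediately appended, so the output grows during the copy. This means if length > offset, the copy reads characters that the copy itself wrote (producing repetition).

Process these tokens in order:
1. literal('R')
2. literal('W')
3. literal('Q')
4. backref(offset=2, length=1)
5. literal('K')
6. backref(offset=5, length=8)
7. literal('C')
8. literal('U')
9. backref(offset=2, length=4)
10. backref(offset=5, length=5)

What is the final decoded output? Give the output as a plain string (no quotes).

Token 1: literal('R'). Output: "R"
Token 2: literal('W'). Output: "RW"
Token 3: literal('Q'). Output: "RWQ"
Token 4: backref(off=2, len=1). Copied 'W' from pos 1. Output: "RWQW"
Token 5: literal('K'). Output: "RWQWK"
Token 6: backref(off=5, len=8) (overlapping!). Copied 'RWQWKRWQ' from pos 0. Output: "RWQWKRWQWKRWQ"
Token 7: literal('C'). Output: "RWQWKRWQWKRWQC"
Token 8: literal('U'). Output: "RWQWKRWQWKRWQCU"
Token 9: backref(off=2, len=4) (overlapping!). Copied 'CUCU' from pos 13. Output: "RWQWKRWQWKRWQCUCUCU"
Token 10: backref(off=5, len=5). Copied 'UCUCU' from pos 14. Output: "RWQWKRWQWKRWQCUCUCUUCUCU"

Answer: RWQWKRWQWKRWQCUCUCUUCUCU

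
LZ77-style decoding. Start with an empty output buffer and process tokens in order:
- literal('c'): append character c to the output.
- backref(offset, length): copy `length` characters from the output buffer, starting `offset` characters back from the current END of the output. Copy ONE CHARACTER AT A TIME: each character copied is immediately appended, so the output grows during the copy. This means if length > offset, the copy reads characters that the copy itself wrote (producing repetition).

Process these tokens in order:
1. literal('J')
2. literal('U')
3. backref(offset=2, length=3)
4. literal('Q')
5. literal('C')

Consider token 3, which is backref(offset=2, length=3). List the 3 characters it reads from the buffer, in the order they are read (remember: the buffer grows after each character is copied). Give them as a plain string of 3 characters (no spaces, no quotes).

Token 1: literal('J'). Output: "J"
Token 2: literal('U'). Output: "JU"
Token 3: backref(off=2, len=3). Buffer before: "JU" (len 2)
  byte 1: read out[0]='J', append. Buffer now: "JUJ"
  byte 2: read out[1]='U', append. Buffer now: "JUJU"
  byte 3: read out[2]='J', append. Buffer now: "JUJUJ"

Answer: JUJ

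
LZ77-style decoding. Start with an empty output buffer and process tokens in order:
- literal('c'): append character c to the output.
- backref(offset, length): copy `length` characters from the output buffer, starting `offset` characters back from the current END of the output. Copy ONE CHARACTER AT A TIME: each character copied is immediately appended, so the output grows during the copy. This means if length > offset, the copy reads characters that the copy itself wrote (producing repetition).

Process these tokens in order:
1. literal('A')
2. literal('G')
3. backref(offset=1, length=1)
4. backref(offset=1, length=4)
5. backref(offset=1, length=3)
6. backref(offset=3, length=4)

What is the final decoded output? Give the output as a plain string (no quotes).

Token 1: literal('A'). Output: "A"
Token 2: literal('G'). Output: "AG"
Token 3: backref(off=1, len=1). Copied 'G' from pos 1. Output: "AGG"
Token 4: backref(off=1, len=4) (overlapping!). Copied 'GGGG' from pos 2. Output: "AGGGGGG"
Token 5: backref(off=1, len=3) (overlapping!). Copied 'GGG' from pos 6. Output: "AGGGGGGGGG"
Token 6: backref(off=3, len=4) (overlapping!). Copied 'GGGG' from pos 7. Output: "AGGGGGGGGGGGGG"

Answer: AGGGGGGGGGGGGG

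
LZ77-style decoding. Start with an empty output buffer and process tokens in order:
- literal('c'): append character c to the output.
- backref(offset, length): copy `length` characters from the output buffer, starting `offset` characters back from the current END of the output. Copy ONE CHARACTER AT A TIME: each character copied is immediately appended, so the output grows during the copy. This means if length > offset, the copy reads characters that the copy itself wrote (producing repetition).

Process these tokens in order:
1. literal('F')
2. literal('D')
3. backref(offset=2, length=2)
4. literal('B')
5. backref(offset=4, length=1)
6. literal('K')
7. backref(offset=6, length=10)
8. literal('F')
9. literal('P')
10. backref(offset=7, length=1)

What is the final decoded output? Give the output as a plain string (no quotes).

Answer: FDFDBDKDFDBDKDFDBFPK

Derivation:
Token 1: literal('F'). Output: "F"
Token 2: literal('D'). Output: "FD"
Token 3: backref(off=2, len=2). Copied 'FD' from pos 0. Output: "FDFD"
Token 4: literal('B'). Output: "FDFDB"
Token 5: backref(off=4, len=1). Copied 'D' from pos 1. Output: "FDFDBD"
Token 6: literal('K'). Output: "FDFDBDK"
Token 7: backref(off=6, len=10) (overlapping!). Copied 'DFDBDKDFDB' from pos 1. Output: "FDFDBDKDFDBDKDFDB"
Token 8: literal('F'). Output: "FDFDBDKDFDBDKDFDBF"
Token 9: literal('P'). Output: "FDFDBDKDFDBDKDFDBFP"
Token 10: backref(off=7, len=1). Copied 'K' from pos 12. Output: "FDFDBDKDFDBDKDFDBFPK"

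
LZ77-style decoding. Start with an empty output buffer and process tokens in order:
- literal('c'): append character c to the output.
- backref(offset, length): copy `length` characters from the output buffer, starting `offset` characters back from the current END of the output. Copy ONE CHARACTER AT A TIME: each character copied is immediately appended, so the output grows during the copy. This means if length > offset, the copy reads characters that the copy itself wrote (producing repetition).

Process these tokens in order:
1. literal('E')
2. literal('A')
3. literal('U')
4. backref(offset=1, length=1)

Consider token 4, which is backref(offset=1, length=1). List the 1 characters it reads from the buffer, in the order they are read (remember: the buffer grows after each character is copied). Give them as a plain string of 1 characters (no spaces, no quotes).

Answer: U

Derivation:
Token 1: literal('E'). Output: "E"
Token 2: literal('A'). Output: "EA"
Token 3: literal('U'). Output: "EAU"
Token 4: backref(off=1, len=1). Buffer before: "EAU" (len 3)
  byte 1: read out[2]='U', append. Buffer now: "EAUU"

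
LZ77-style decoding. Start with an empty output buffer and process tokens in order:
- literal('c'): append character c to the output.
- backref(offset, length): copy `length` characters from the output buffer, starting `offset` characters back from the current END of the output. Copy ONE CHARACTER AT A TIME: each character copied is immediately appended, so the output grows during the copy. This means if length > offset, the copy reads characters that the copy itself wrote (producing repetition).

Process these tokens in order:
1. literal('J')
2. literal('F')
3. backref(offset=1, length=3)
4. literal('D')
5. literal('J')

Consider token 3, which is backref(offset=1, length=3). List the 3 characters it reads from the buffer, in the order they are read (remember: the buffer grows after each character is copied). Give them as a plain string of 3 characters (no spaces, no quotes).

Answer: FFF

Derivation:
Token 1: literal('J'). Output: "J"
Token 2: literal('F'). Output: "JF"
Token 3: backref(off=1, len=3). Buffer before: "JF" (len 2)
  byte 1: read out[1]='F', append. Buffer now: "JFF"
  byte 2: read out[2]='F', append. Buffer now: "JFFF"
  byte 3: read out[3]='F', append. Buffer now: "JFFFF"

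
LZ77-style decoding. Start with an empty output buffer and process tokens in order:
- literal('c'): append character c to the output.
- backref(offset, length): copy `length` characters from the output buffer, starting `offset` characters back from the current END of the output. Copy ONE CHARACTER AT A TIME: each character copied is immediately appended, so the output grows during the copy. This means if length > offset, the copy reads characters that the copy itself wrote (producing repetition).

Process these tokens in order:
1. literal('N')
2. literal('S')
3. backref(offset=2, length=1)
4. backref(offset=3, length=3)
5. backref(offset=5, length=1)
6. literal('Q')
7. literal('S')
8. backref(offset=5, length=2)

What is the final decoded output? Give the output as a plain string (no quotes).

Token 1: literal('N'). Output: "N"
Token 2: literal('S'). Output: "NS"
Token 3: backref(off=2, len=1). Copied 'N' from pos 0. Output: "NSN"
Token 4: backref(off=3, len=3). Copied 'NSN' from pos 0. Output: "NSNNSN"
Token 5: backref(off=5, len=1). Copied 'S' from pos 1. Output: "NSNNSNS"
Token 6: literal('Q'). Output: "NSNNSNSQ"
Token 7: literal('S'). Output: "NSNNSNSQS"
Token 8: backref(off=5, len=2). Copied 'SN' from pos 4. Output: "NSNNSNSQSSN"

Answer: NSNNSNSQSSN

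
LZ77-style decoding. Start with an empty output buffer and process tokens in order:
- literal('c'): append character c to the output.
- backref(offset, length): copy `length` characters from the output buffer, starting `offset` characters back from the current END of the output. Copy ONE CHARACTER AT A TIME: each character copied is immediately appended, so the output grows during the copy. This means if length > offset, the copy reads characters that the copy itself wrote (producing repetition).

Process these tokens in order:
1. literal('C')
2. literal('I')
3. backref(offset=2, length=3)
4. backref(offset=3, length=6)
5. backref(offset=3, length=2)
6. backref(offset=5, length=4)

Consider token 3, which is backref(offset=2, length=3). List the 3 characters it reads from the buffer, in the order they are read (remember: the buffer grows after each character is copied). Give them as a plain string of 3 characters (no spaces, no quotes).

Answer: CIC

Derivation:
Token 1: literal('C'). Output: "C"
Token 2: literal('I'). Output: "CI"
Token 3: backref(off=2, len=3). Buffer before: "CI" (len 2)
  byte 1: read out[0]='C', append. Buffer now: "CIC"
  byte 2: read out[1]='I', append. Buffer now: "CICI"
  byte 3: read out[2]='C', append. Buffer now: "CICIC"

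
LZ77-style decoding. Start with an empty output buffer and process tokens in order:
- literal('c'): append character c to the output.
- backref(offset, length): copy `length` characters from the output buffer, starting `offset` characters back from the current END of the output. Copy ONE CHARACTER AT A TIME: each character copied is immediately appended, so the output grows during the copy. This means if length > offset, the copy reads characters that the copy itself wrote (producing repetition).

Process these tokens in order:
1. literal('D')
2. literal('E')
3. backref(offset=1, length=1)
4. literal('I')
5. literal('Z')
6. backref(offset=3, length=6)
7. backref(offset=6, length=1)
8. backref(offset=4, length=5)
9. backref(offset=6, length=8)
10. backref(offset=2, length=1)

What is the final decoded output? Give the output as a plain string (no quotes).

Token 1: literal('D'). Output: "D"
Token 2: literal('E'). Output: "DE"
Token 3: backref(off=1, len=1). Copied 'E' from pos 1. Output: "DEE"
Token 4: literal('I'). Output: "DEEI"
Token 5: literal('Z'). Output: "DEEIZ"
Token 6: backref(off=3, len=6) (overlapping!). Copied 'EIZEIZ' from pos 2. Output: "DEEIZEIZEIZ"
Token 7: backref(off=6, len=1). Copied 'E' from pos 5. Output: "DEEIZEIZEIZE"
Token 8: backref(off=4, len=5) (overlapping!). Copied 'EIZEE' from pos 8. Output: "DEEIZEIZEIZEEIZEE"
Token 9: backref(off=6, len=8) (overlapping!). Copied 'EEIZEEEE' from pos 11. Output: "DEEIZEIZEIZEEIZEEEEIZEEEE"
Token 10: backref(off=2, len=1). Copied 'E' from pos 23. Output: "DEEIZEIZEIZEEIZEEEEIZEEEEE"

Answer: DEEIZEIZEIZEEIZEEEEIZEEEEE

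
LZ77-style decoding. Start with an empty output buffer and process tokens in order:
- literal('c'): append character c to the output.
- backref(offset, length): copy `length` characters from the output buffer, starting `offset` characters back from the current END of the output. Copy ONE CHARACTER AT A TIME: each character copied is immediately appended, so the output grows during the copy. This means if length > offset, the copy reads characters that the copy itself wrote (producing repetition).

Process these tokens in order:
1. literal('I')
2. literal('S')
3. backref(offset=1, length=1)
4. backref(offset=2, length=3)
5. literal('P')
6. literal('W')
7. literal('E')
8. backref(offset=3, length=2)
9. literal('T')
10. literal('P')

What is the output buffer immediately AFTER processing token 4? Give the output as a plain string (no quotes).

Token 1: literal('I'). Output: "I"
Token 2: literal('S'). Output: "IS"
Token 3: backref(off=1, len=1). Copied 'S' from pos 1. Output: "ISS"
Token 4: backref(off=2, len=3) (overlapping!). Copied 'SSS' from pos 1. Output: "ISSSSS"

Answer: ISSSSS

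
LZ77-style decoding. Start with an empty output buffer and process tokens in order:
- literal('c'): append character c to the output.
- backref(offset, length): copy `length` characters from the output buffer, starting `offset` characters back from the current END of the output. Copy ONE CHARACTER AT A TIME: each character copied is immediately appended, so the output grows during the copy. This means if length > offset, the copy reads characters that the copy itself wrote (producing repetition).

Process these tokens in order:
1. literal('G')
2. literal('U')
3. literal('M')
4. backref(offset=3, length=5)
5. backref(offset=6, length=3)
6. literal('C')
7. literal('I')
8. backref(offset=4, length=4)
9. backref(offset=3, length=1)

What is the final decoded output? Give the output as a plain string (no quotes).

Answer: GUMGUMGUMGUCIGUCIU

Derivation:
Token 1: literal('G'). Output: "G"
Token 2: literal('U'). Output: "GU"
Token 3: literal('M'). Output: "GUM"
Token 4: backref(off=3, len=5) (overlapping!). Copied 'GUMGU' from pos 0. Output: "GUMGUMGU"
Token 5: backref(off=6, len=3). Copied 'MGU' from pos 2. Output: "GUMGUMGUMGU"
Token 6: literal('C'). Output: "GUMGUMGUMGUC"
Token 7: literal('I'). Output: "GUMGUMGUMGUCI"
Token 8: backref(off=4, len=4). Copied 'GUCI' from pos 9. Output: "GUMGUMGUMGUCIGUCI"
Token 9: backref(off=3, len=1). Copied 'U' from pos 14. Output: "GUMGUMGUMGUCIGUCIU"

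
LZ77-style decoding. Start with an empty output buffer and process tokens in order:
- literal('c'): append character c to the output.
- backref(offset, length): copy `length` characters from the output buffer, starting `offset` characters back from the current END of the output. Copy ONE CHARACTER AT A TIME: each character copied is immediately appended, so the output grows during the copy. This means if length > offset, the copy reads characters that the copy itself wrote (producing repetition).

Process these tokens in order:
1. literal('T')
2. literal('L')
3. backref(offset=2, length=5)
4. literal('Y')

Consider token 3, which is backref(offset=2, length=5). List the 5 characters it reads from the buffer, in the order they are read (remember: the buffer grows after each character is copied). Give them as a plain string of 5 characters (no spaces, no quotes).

Answer: TLTLT

Derivation:
Token 1: literal('T'). Output: "T"
Token 2: literal('L'). Output: "TL"
Token 3: backref(off=2, len=5). Buffer before: "TL" (len 2)
  byte 1: read out[0]='T', append. Buffer now: "TLT"
  byte 2: read out[1]='L', append. Buffer now: "TLTL"
  byte 3: read out[2]='T', append. Buffer now: "TLTLT"
  byte 4: read out[3]='L', append. Buffer now: "TLTLTL"
  byte 5: read out[4]='T', append. Buffer now: "TLTLTLT"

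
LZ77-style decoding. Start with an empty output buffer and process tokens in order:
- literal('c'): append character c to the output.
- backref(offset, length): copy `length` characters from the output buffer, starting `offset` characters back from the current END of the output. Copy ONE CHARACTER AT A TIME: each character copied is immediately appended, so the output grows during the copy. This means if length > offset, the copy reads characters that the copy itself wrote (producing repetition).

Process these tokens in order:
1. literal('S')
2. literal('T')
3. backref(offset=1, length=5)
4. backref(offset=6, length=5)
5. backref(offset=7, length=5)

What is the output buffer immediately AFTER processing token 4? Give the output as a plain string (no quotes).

Token 1: literal('S'). Output: "S"
Token 2: literal('T'). Output: "ST"
Token 3: backref(off=1, len=5) (overlapping!). Copied 'TTTTT' from pos 1. Output: "STTTTTT"
Token 4: backref(off=6, len=5). Copied 'TTTTT' from pos 1. Output: "STTTTTTTTTTT"

Answer: STTTTTTTTTTT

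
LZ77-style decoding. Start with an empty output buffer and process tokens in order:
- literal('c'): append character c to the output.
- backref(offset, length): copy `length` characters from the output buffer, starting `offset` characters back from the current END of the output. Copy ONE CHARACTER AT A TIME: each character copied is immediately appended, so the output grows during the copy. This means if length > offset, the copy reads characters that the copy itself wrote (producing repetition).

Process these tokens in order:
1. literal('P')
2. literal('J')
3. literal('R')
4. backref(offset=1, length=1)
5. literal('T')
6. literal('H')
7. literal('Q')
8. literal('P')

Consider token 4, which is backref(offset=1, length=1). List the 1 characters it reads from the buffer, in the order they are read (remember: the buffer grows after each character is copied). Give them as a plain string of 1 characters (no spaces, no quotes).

Token 1: literal('P'). Output: "P"
Token 2: literal('J'). Output: "PJ"
Token 3: literal('R'). Output: "PJR"
Token 4: backref(off=1, len=1). Buffer before: "PJR" (len 3)
  byte 1: read out[2]='R', append. Buffer now: "PJRR"

Answer: R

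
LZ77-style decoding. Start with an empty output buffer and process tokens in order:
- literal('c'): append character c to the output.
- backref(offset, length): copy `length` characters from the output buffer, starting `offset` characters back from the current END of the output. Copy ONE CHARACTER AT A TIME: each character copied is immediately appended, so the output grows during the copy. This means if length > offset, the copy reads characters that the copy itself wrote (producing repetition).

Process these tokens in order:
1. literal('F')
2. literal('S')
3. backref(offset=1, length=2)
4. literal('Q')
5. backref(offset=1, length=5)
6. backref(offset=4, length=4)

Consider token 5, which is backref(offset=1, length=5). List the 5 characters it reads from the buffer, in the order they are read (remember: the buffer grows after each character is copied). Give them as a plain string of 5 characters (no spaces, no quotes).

Token 1: literal('F'). Output: "F"
Token 2: literal('S'). Output: "FS"
Token 3: backref(off=1, len=2) (overlapping!). Copied 'SS' from pos 1. Output: "FSSS"
Token 4: literal('Q'). Output: "FSSSQ"
Token 5: backref(off=1, len=5). Buffer before: "FSSSQ" (len 5)
  byte 1: read out[4]='Q', append. Buffer now: "FSSSQQ"
  byte 2: read out[5]='Q', append. Buffer now: "FSSSQQQ"
  byte 3: read out[6]='Q', append. Buffer now: "FSSSQQQQ"
  byte 4: read out[7]='Q', append. Buffer now: "FSSSQQQQQ"
  byte 5: read out[8]='Q', append. Buffer now: "FSSSQQQQQQ"

Answer: QQQQQ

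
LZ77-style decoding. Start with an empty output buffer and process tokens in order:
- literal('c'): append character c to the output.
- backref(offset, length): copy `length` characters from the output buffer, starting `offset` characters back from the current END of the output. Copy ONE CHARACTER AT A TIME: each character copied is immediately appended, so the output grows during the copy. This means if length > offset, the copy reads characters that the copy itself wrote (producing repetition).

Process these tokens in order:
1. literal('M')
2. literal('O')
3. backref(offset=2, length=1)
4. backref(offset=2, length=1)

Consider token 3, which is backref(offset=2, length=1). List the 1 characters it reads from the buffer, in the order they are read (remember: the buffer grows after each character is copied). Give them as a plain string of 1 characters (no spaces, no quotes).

Answer: M

Derivation:
Token 1: literal('M'). Output: "M"
Token 2: literal('O'). Output: "MO"
Token 3: backref(off=2, len=1). Buffer before: "MO" (len 2)
  byte 1: read out[0]='M', append. Buffer now: "MOM"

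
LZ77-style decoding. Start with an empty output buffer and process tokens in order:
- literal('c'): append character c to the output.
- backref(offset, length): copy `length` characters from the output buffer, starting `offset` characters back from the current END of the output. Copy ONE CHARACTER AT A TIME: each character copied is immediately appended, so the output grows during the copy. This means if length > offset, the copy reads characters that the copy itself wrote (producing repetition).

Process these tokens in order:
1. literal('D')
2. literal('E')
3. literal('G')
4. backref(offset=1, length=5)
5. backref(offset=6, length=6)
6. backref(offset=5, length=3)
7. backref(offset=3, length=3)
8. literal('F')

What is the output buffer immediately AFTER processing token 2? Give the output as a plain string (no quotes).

Token 1: literal('D'). Output: "D"
Token 2: literal('E'). Output: "DE"

Answer: DE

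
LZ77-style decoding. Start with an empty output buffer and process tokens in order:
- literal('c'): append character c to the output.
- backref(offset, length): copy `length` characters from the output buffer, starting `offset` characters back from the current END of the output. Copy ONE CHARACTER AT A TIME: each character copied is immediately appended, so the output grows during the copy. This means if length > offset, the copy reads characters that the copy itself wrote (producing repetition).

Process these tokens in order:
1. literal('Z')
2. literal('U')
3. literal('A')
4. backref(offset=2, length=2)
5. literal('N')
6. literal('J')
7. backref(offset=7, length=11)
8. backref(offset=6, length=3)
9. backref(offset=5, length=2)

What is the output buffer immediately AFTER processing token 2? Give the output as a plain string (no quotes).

Token 1: literal('Z'). Output: "Z"
Token 2: literal('U'). Output: "ZU"

Answer: ZU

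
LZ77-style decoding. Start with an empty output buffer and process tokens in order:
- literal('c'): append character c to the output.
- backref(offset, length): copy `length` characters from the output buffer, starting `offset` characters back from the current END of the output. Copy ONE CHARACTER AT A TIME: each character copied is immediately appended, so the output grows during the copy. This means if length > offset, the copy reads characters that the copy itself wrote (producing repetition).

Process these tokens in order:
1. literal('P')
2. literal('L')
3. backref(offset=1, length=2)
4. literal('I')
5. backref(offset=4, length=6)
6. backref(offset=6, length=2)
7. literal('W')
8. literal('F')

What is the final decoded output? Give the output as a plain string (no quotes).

Token 1: literal('P'). Output: "P"
Token 2: literal('L'). Output: "PL"
Token 3: backref(off=1, len=2) (overlapping!). Copied 'LL' from pos 1. Output: "PLLL"
Token 4: literal('I'). Output: "PLLLI"
Token 5: backref(off=4, len=6) (overlapping!). Copied 'LLLILL' from pos 1. Output: "PLLLILLLILL"
Token 6: backref(off=6, len=2). Copied 'LL' from pos 5. Output: "PLLLILLLILLLL"
Token 7: literal('W'). Output: "PLLLILLLILLLLW"
Token 8: literal('F'). Output: "PLLLILLLILLLLWF"

Answer: PLLLILLLILLLLWF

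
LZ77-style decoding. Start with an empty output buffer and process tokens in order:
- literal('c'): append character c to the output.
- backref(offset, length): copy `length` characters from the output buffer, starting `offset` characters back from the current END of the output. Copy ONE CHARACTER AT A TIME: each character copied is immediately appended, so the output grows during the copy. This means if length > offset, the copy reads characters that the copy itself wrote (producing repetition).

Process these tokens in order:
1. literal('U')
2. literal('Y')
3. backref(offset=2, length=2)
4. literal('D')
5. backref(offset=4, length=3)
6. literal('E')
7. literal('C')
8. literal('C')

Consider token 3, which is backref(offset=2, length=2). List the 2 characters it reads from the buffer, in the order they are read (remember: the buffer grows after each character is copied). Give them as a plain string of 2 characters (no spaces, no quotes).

Answer: UY

Derivation:
Token 1: literal('U'). Output: "U"
Token 2: literal('Y'). Output: "UY"
Token 3: backref(off=2, len=2). Buffer before: "UY" (len 2)
  byte 1: read out[0]='U', append. Buffer now: "UYU"
  byte 2: read out[1]='Y', append. Buffer now: "UYUY"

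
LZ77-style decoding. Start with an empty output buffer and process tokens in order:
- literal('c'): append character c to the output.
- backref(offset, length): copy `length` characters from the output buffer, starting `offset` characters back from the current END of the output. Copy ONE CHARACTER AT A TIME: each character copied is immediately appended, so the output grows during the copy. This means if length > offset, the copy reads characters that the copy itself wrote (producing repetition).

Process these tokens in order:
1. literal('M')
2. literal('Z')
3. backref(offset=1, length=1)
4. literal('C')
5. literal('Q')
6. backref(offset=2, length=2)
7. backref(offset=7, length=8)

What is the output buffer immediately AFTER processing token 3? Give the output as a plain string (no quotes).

Token 1: literal('M'). Output: "M"
Token 2: literal('Z'). Output: "MZ"
Token 3: backref(off=1, len=1). Copied 'Z' from pos 1. Output: "MZZ"

Answer: MZZ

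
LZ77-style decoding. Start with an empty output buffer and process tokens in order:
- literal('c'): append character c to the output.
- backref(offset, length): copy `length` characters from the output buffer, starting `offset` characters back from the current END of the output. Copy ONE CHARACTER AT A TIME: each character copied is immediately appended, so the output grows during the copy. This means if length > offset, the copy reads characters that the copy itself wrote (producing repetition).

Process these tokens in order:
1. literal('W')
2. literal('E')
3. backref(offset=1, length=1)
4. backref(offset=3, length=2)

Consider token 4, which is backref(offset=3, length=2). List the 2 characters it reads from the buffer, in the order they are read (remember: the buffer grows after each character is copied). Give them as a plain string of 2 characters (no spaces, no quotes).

Answer: WE

Derivation:
Token 1: literal('W'). Output: "W"
Token 2: literal('E'). Output: "WE"
Token 3: backref(off=1, len=1). Copied 'E' from pos 1. Output: "WEE"
Token 4: backref(off=3, len=2). Buffer before: "WEE" (len 3)
  byte 1: read out[0]='W', append. Buffer now: "WEEW"
  byte 2: read out[1]='E', append. Buffer now: "WEEWE"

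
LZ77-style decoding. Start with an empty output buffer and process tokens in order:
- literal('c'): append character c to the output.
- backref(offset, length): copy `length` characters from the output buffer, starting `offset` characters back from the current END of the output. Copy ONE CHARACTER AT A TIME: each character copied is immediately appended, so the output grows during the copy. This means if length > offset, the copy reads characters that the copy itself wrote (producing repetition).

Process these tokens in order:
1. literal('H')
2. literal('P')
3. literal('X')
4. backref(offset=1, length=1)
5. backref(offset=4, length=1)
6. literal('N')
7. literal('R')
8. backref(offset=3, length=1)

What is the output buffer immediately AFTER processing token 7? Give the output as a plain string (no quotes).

Token 1: literal('H'). Output: "H"
Token 2: literal('P'). Output: "HP"
Token 3: literal('X'). Output: "HPX"
Token 4: backref(off=1, len=1). Copied 'X' from pos 2. Output: "HPXX"
Token 5: backref(off=4, len=1). Copied 'H' from pos 0. Output: "HPXXH"
Token 6: literal('N'). Output: "HPXXHN"
Token 7: literal('R'). Output: "HPXXHNR"

Answer: HPXXHNR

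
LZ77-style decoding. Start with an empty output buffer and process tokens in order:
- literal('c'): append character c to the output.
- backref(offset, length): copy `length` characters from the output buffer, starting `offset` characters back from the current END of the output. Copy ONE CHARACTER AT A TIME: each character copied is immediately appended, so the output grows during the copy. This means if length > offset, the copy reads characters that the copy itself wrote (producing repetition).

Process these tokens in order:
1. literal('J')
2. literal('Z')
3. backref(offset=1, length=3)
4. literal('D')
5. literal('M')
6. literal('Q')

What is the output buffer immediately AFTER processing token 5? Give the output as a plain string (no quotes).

Token 1: literal('J'). Output: "J"
Token 2: literal('Z'). Output: "JZ"
Token 3: backref(off=1, len=3) (overlapping!). Copied 'ZZZ' from pos 1. Output: "JZZZZ"
Token 4: literal('D'). Output: "JZZZZD"
Token 5: literal('M'). Output: "JZZZZDM"

Answer: JZZZZDM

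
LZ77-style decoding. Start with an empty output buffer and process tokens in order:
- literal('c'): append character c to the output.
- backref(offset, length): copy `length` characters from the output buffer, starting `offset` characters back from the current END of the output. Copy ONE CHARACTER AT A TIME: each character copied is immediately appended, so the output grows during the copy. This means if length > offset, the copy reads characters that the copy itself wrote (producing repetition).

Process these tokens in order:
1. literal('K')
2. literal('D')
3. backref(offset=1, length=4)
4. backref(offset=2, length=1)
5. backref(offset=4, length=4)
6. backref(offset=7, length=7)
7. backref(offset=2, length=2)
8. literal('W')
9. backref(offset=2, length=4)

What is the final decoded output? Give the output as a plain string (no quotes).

Token 1: literal('K'). Output: "K"
Token 2: literal('D'). Output: "KD"
Token 3: backref(off=1, len=4) (overlapping!). Copied 'DDDD' from pos 1. Output: "KDDDDD"
Token 4: backref(off=2, len=1). Copied 'D' from pos 4. Output: "KDDDDDD"
Token 5: backref(off=4, len=4). Copied 'DDDD' from pos 3. Output: "KDDDDDDDDDD"
Token 6: backref(off=7, len=7). Copied 'DDDDDDD' from pos 4. Output: "KDDDDDDDDDDDDDDDDD"
Token 7: backref(off=2, len=2). Copied 'DD' from pos 16. Output: "KDDDDDDDDDDDDDDDDDDD"
Token 8: literal('W'). Output: "KDDDDDDDDDDDDDDDDDDDW"
Token 9: backref(off=2, len=4) (overlapping!). Copied 'DWDW' from pos 19. Output: "KDDDDDDDDDDDDDDDDDDDWDWDW"

Answer: KDDDDDDDDDDDDDDDDDDDWDWDW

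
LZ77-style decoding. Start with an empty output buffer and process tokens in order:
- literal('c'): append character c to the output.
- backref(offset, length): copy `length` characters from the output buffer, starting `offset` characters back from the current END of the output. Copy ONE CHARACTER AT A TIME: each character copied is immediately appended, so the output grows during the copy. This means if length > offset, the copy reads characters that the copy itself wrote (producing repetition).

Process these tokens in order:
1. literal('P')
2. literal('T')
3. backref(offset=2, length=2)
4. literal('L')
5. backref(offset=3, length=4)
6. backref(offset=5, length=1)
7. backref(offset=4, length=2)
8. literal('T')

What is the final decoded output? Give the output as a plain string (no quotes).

Token 1: literal('P'). Output: "P"
Token 2: literal('T'). Output: "PT"
Token 3: backref(off=2, len=2). Copied 'PT' from pos 0. Output: "PTPT"
Token 4: literal('L'). Output: "PTPTL"
Token 5: backref(off=3, len=4) (overlapping!). Copied 'PTLP' from pos 2. Output: "PTPTLPTLP"
Token 6: backref(off=5, len=1). Copied 'L' from pos 4. Output: "PTPTLPTLPL"
Token 7: backref(off=4, len=2). Copied 'TL' from pos 6. Output: "PTPTLPTLPLTL"
Token 8: literal('T'). Output: "PTPTLPTLPLTLT"

Answer: PTPTLPTLPLTLT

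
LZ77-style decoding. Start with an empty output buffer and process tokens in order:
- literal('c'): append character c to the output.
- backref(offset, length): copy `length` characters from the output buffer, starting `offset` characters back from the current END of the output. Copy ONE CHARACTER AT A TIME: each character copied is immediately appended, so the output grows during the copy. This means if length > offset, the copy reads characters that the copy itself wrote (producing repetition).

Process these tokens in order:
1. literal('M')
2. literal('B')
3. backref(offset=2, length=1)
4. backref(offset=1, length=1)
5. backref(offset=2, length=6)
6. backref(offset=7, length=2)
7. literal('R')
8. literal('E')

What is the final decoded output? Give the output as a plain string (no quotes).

Answer: MBMMMMMMMMMMRE

Derivation:
Token 1: literal('M'). Output: "M"
Token 2: literal('B'). Output: "MB"
Token 3: backref(off=2, len=1). Copied 'M' from pos 0. Output: "MBM"
Token 4: backref(off=1, len=1). Copied 'M' from pos 2. Output: "MBMM"
Token 5: backref(off=2, len=6) (overlapping!). Copied 'MMMMMM' from pos 2. Output: "MBMMMMMMMM"
Token 6: backref(off=7, len=2). Copied 'MM' from pos 3. Output: "MBMMMMMMMMMM"
Token 7: literal('R'). Output: "MBMMMMMMMMMMR"
Token 8: literal('E'). Output: "MBMMMMMMMMMMRE"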